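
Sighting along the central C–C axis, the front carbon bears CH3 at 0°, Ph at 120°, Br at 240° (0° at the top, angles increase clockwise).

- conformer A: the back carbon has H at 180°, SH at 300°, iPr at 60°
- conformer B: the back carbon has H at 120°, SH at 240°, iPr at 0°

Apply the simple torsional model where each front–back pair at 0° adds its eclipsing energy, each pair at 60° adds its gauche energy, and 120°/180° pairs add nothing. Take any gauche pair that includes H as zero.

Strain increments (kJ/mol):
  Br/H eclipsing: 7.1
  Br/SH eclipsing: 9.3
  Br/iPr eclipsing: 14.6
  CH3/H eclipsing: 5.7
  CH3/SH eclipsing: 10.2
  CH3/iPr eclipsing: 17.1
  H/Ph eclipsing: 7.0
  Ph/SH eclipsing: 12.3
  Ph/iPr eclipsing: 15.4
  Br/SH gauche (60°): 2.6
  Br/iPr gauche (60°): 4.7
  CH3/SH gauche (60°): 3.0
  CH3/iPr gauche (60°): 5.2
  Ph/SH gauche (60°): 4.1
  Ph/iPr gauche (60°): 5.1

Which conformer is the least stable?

A is staggered. CH3 at 0° is gauche with SH at 300° (3.0); CH3 at 0° is gauche with iPr at 60° (5.2); Ph at 120° is gauche with iPr at 60° (5.1); Br at 240° is gauche with SH at 300° (2.6). Total 15.9 kJ/mol.
B is eclipsed. CH3 at 0° is eclipsed with iPr at 0° (17.1); Ph at 120° is eclipsed with H at 120° (7.0); Br at 240° is eclipsed with SH at 240° (9.3). Total 33.4 kJ/mol.
B has the highest total (33.4 kJ/mol).

B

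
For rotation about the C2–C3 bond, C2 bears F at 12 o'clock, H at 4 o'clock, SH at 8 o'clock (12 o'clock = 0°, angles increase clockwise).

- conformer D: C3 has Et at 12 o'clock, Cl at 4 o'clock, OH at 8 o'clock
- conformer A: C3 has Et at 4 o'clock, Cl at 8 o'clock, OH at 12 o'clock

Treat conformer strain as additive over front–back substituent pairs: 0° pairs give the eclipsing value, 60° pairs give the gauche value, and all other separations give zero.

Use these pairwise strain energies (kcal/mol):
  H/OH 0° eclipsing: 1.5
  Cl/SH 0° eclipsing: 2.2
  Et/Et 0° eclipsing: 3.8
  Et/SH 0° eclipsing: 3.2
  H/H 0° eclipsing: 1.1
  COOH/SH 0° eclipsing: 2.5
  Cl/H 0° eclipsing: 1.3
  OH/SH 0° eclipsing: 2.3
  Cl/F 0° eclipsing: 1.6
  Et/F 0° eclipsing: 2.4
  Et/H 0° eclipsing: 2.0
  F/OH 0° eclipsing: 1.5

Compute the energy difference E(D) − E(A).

D (eclipsed): F–Et eclipsed, H–Cl eclipsed, SH–OH eclipsed; 2.4 + 1.3 + 2.3 = 6.0 kcal/mol.
A (eclipsed): F–OH eclipsed, H–Et eclipsed, SH–Cl eclipsed; 1.5 + 2.0 + 2.2 = 5.7 kcal/mol.
E(D) − E(A) = 6.0 − 5.7 = +0.3 kcal/mol.

+0.3 kcal/mol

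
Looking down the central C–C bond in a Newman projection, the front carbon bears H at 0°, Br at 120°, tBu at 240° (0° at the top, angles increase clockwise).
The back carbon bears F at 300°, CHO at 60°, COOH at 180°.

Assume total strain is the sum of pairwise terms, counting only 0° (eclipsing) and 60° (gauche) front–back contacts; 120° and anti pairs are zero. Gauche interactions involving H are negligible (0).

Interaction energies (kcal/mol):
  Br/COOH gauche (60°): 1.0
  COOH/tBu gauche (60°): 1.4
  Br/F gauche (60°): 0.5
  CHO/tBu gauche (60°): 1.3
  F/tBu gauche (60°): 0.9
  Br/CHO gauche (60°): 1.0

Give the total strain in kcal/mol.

4.3 kcal/mol

This conformer is staggered. Br at 120° is gauche with CHO at 60° (1.0); Br at 120° is gauche with COOH at 180° (1.0); tBu at 240° is gauche with F at 300° (0.9); tBu at 240° is gauche with COOH at 180° (1.4). Total 4.3 kcal/mol.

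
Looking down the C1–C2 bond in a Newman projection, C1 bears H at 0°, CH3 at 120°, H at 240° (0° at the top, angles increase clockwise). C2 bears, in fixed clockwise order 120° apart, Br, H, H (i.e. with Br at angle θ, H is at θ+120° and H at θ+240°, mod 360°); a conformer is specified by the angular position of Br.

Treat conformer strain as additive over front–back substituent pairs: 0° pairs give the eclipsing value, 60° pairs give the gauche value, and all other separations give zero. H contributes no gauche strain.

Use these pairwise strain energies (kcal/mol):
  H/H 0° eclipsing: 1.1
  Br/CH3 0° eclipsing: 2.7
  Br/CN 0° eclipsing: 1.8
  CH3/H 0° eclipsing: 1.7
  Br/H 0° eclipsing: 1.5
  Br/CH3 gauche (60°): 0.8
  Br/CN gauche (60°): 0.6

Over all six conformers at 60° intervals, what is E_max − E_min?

4.9 kcal/mol

Br at 0° (eclipsed): H–Br eclipsed, CH3–H eclipsed, H–H eclipsed; 1.5 + 1.7 + 1.1 = 4.3 kcal/mol.
Br at 60° (staggered): CH3–Br gauche; 0.8 = 0.8 kcal/mol.
Br at 120° (eclipsed): H–H eclipsed, CH3–Br eclipsed, H–H eclipsed; 1.1 + 2.7 + 1.1 = 4.9 kcal/mol.
Br at 180° (staggered): CH3–Br gauche; 0.8 = 0.8 kcal/mol.
Br at 240° (eclipsed): H–H eclipsed, CH3–H eclipsed, H–Br eclipsed; 1.1 + 1.7 + 1.5 = 4.3 kcal/mol.
Br at 300° (staggered): no non-H gauche contacts → 0.0 kcal/mol.
Max at 120° (4.9 kcal/mol), min at 300° (0.0 kcal/mol); barrier = 4.9 kcal/mol.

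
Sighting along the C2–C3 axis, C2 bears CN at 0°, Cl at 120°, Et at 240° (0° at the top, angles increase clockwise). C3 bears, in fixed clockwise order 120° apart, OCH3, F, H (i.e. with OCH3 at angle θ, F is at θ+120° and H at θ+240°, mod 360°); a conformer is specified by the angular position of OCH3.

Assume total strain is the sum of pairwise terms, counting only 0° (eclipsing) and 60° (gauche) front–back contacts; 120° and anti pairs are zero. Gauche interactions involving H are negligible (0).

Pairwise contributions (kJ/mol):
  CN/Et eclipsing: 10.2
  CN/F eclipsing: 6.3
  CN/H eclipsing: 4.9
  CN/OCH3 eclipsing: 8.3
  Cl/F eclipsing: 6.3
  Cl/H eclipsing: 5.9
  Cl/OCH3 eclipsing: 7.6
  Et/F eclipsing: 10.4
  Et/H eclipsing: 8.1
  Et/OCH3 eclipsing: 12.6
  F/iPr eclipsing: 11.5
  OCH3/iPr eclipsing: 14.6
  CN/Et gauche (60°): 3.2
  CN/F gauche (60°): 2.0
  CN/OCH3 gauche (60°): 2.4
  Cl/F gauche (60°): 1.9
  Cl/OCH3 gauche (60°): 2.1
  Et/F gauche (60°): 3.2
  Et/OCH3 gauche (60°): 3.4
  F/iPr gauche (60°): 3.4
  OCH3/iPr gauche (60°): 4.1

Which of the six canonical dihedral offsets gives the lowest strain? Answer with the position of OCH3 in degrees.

60°

OCH3 at 0° (eclipsed): CN(0°)/OCH3(0°) eclipsed 8.3; Cl(120°)/F(120°) eclipsed 6.3; Et(240°)/H(240°) eclipsed 8.1 → 22.7 kJ/mol.
OCH3 at 60° (staggered): CN(0°)/OCH3(60°) gauche 2.4; Cl(120°)/OCH3(60°) gauche 2.1; Cl(120°)/F(180°) gauche 1.9; Et(240°)/F(180°) gauche 3.2 → 9.6 kJ/mol.
OCH3 at 120° (eclipsed): CN(0°)/H(0°) eclipsed 4.9; Cl(120°)/OCH3(120°) eclipsed 7.6; Et(240°)/F(240°) eclipsed 10.4 → 22.9 kJ/mol.
OCH3 at 180° (staggered): CN(0°)/F(300°) gauche 2.0; Cl(120°)/OCH3(180°) gauche 2.1; Et(240°)/OCH3(180°) gauche 3.4; Et(240°)/F(300°) gauche 3.2 → 10.7 kJ/mol.
OCH3 at 240° (eclipsed): CN(0°)/F(0°) eclipsed 6.3; Cl(120°)/H(120°) eclipsed 5.9; Et(240°)/OCH3(240°) eclipsed 12.6 → 24.8 kJ/mol.
OCH3 at 300° (staggered): CN(0°)/OCH3(300°) gauche 2.4; CN(0°)/F(60°) gauche 2.0; Cl(120°)/F(60°) gauche 1.9; Et(240°)/OCH3(300°) gauche 3.4 → 9.7 kJ/mol.
The minimum (9.6 kJ/mol) occurs with OCH3 at 60°.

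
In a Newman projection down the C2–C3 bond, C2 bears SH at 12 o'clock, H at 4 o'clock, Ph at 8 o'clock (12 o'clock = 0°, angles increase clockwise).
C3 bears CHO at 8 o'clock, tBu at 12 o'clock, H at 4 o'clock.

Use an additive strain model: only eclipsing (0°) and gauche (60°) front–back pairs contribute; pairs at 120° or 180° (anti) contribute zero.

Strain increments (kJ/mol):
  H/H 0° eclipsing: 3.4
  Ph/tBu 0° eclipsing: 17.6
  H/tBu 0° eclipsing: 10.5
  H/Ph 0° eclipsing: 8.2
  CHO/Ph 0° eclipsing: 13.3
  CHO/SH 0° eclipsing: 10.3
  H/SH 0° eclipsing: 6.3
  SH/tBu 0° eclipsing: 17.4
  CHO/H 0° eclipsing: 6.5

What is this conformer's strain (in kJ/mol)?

34.1 kJ/mol

This conformer (eclipsed): SH(0°)/tBu(0°) eclipsed 17.4; H(120°)/H(120°) eclipsed 3.4; Ph(240°)/CHO(240°) eclipsed 13.3 → 34.1 kJ/mol.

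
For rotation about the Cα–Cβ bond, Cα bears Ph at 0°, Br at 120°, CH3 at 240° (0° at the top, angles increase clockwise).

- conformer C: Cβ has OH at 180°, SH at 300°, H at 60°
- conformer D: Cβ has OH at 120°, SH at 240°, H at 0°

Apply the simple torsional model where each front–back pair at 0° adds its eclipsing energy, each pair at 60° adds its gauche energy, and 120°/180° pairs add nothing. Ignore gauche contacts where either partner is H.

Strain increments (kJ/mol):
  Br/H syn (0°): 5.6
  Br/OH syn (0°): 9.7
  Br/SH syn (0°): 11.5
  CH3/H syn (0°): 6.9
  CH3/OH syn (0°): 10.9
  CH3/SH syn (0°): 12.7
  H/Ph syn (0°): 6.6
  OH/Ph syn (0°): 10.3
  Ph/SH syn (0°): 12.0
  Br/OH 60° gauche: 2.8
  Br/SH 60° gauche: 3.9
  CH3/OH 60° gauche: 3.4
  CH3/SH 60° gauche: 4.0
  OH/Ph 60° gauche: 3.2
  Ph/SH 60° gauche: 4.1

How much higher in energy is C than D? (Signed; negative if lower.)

-14.7 kJ/mol

C (staggered): Ph–SH gauche, Br–OH gauche, CH3–OH gauche, CH3–SH gauche; 4.1 + 2.8 + 3.4 + 4.0 = 14.3 kJ/mol.
D (eclipsed): Ph–H eclipsed, Br–OH eclipsed, CH3–SH eclipsed; 6.6 + 9.7 + 12.7 = 29.0 kJ/mol.
E(C) − E(D) = 14.3 − 29.0 = -14.7 kJ/mol.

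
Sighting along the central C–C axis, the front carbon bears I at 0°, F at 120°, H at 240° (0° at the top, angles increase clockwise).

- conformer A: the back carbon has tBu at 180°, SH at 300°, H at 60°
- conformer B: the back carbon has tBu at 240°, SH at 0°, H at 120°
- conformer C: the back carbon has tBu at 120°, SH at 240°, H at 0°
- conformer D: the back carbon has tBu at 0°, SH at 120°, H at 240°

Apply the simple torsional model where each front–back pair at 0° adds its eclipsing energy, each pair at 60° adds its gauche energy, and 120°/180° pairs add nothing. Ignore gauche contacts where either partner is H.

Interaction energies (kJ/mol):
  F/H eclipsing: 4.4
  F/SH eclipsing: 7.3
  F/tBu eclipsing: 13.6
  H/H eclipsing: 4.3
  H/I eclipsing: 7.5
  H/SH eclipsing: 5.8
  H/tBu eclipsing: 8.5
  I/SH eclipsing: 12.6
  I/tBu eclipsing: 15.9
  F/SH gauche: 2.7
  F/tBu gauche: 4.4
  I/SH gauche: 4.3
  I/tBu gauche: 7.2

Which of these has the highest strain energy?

D

A (staggered): I–SH gauche, F–tBu gauche; 4.3 + 4.4 = 8.7 kJ/mol.
B (eclipsed): I–SH eclipsed, F–H eclipsed, H–tBu eclipsed; 12.6 + 4.4 + 8.5 = 25.5 kJ/mol.
C (eclipsed): I–H eclipsed, F–tBu eclipsed, H–SH eclipsed; 7.5 + 13.6 + 5.8 = 26.9 kJ/mol.
D (eclipsed): I–tBu eclipsed, F–SH eclipsed, H–H eclipsed; 15.9 + 7.3 + 4.3 = 27.5 kJ/mol.
D has the highest total (27.5 kJ/mol).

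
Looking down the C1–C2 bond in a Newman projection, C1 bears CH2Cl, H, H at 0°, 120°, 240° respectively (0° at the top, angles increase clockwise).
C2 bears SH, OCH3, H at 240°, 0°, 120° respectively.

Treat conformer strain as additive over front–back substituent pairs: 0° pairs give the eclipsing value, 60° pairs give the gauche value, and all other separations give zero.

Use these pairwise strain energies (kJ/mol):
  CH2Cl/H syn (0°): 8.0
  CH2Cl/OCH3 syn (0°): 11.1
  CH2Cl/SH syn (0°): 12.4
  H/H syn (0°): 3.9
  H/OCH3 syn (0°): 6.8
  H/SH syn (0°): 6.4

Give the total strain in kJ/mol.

This conformer is eclipsed. CH2Cl at 0° is eclipsed with OCH3 at 0° (11.1); H at 120° is eclipsed with H at 120° (3.9); H at 240° is eclipsed with SH at 240° (6.4). Total 21.4 kJ/mol.

21.4 kJ/mol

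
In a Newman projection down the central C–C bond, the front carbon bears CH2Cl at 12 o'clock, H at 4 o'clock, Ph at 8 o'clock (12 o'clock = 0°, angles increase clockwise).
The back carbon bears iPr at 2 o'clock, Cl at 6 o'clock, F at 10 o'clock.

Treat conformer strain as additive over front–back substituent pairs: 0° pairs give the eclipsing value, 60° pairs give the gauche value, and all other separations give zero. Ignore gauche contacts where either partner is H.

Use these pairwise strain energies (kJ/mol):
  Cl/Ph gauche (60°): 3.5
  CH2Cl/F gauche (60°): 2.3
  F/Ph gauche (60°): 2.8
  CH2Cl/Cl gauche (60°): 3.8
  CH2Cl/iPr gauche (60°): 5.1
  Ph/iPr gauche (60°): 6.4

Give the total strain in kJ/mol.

This conformer is staggered. CH2Cl at 0° is gauche with iPr at 60° (5.1); CH2Cl at 0° is gauche with F at 300° (2.3); Ph at 240° is gauche with Cl at 180° (3.5); Ph at 240° is gauche with F at 300° (2.8). Total 13.7 kJ/mol.

13.7 kJ/mol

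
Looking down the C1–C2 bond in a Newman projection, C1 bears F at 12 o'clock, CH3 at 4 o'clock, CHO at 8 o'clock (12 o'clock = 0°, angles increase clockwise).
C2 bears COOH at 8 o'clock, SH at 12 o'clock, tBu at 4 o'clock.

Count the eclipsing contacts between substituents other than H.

3

Non-H eclipsing pairs: F(0°)/SH(0°); CH3(120°)/tBu(120°); CHO(240°)/COOH(240°) — 3 interactions.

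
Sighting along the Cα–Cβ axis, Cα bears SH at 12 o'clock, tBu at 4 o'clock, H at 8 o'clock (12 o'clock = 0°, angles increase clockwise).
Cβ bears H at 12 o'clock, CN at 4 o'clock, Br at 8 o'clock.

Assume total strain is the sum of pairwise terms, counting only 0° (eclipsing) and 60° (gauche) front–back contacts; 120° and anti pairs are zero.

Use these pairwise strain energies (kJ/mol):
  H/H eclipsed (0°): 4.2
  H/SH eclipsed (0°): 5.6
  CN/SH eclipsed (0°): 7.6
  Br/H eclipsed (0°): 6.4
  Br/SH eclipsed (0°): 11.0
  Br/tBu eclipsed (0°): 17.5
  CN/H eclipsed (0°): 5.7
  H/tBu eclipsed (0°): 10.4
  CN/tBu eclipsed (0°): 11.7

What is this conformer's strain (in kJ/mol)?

23.7 kJ/mol

This conformer (eclipsed): SH–H eclipsed, tBu–CN eclipsed, H–Br eclipsed; 5.6 + 11.7 + 6.4 = 23.7 kJ/mol.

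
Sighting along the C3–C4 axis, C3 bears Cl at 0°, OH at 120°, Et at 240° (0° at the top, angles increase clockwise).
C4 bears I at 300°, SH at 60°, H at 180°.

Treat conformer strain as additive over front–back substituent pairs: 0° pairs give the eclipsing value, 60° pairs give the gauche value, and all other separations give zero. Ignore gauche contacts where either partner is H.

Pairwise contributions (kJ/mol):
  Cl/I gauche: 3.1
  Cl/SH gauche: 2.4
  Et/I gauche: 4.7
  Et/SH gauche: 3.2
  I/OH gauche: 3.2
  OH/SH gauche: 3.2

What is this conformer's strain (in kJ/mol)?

This conformer (staggered): Cl(0°)/I(300°) gauche 3.1; Cl(0°)/SH(60°) gauche 2.4; OH(120°)/SH(60°) gauche 3.2; Et(240°)/I(300°) gauche 4.7 → 13.4 kJ/mol.

13.4 kJ/mol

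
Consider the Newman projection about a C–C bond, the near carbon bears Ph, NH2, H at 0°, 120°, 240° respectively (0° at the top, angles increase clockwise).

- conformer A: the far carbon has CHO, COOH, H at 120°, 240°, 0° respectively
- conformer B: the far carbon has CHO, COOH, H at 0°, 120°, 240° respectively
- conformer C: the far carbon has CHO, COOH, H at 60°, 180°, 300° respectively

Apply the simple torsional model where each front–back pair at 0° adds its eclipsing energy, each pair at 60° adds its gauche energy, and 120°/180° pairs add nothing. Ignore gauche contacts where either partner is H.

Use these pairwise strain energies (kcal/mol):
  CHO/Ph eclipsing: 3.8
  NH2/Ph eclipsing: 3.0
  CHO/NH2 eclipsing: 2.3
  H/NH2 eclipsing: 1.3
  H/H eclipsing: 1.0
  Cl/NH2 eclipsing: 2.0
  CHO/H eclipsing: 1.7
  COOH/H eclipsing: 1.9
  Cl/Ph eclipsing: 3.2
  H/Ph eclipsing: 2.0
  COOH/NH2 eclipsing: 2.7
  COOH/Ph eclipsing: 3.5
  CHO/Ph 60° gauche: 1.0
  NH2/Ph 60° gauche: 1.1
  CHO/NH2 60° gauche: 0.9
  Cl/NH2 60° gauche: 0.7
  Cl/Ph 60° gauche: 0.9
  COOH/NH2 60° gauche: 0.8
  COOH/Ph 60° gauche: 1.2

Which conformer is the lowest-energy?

A (eclipsed): Ph(0°)/H(0°) eclipsed 2.0; NH2(120°)/CHO(120°) eclipsed 2.3; H(240°)/COOH(240°) eclipsed 1.9 → 6.2 kcal/mol.
B (eclipsed): Ph(0°)/CHO(0°) eclipsed 3.8; NH2(120°)/COOH(120°) eclipsed 2.7; H(240°)/H(240°) eclipsed 1.0 → 7.5 kcal/mol.
C (staggered): Ph(0°)/CHO(60°) gauche 1.0; NH2(120°)/CHO(60°) gauche 0.9; NH2(120°)/COOH(180°) gauche 0.8 → 2.7 kcal/mol.
C has the lowest total (2.7 kcal/mol).

C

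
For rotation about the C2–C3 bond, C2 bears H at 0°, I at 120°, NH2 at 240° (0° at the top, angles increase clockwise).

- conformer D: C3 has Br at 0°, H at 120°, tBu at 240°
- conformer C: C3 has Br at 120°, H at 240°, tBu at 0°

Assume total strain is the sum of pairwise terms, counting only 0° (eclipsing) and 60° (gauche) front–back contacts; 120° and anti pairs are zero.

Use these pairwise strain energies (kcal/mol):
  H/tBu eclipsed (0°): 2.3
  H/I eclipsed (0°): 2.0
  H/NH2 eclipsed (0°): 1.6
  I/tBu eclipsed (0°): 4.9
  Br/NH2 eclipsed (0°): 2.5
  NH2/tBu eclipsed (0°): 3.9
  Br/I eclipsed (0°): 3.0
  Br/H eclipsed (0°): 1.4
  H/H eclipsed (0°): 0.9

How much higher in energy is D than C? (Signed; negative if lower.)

+0.4 kcal/mol

D (eclipsed): H(0°)/Br(0°) eclipsed 1.4; I(120°)/H(120°) eclipsed 2.0; NH2(240°)/tBu(240°) eclipsed 3.9 → 7.3 kcal/mol.
C (eclipsed): H(0°)/tBu(0°) eclipsed 2.3; I(120°)/Br(120°) eclipsed 3.0; NH2(240°)/H(240°) eclipsed 1.6 → 6.9 kcal/mol.
E(D) − E(C) = 7.3 − 6.9 = +0.4 kcal/mol.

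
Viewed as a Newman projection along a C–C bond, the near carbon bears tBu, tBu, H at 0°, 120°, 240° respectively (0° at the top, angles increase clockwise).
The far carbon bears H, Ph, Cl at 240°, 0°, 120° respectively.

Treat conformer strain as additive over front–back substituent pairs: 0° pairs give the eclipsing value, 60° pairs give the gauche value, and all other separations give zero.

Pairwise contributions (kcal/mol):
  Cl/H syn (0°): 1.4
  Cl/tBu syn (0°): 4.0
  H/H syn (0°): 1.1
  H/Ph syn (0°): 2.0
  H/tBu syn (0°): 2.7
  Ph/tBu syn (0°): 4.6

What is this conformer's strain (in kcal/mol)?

9.7 kcal/mol

This conformer is eclipsed. tBu at 0° is eclipsed with Ph at 0° (4.6); tBu at 120° is eclipsed with Cl at 120° (4.0); H at 240° is eclipsed with H at 240° (1.1). Total 9.7 kcal/mol.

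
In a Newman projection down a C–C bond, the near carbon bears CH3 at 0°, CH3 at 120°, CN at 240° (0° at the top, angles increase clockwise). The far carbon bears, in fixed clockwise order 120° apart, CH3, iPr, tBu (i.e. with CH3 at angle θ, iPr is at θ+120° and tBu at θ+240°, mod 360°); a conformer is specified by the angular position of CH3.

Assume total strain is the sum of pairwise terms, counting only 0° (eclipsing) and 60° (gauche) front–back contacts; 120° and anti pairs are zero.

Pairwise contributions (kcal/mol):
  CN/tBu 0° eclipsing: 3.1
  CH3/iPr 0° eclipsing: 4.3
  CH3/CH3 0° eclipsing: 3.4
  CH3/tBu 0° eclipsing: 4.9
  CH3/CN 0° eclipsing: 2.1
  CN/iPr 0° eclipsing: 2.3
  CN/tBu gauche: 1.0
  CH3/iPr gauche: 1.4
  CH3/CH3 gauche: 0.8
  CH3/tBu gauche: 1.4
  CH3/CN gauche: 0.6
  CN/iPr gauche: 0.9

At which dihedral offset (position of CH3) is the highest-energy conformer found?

240°

CH3 at 0° (eclipsed): CH3(0°)/CH3(0°) eclipsed 3.4; CH3(120°)/iPr(120°) eclipsed 4.3; CN(240°)/tBu(240°) eclipsed 3.1 → 10.8 kcal/mol.
CH3 at 60° (staggered): CH3(0°)/CH3(60°) gauche 0.8; CH3(0°)/tBu(300°) gauche 1.4; CH3(120°)/CH3(60°) gauche 0.8; CH3(120°)/iPr(180°) gauche 1.4; CN(240°)/iPr(180°) gauche 0.9; CN(240°)/tBu(300°) gauche 1.0 → 6.3 kcal/mol.
CH3 at 120° (eclipsed): CH3(0°)/tBu(0°) eclipsed 4.9; CH3(120°)/CH3(120°) eclipsed 3.4; CN(240°)/iPr(240°) eclipsed 2.3 → 10.6 kcal/mol.
CH3 at 180° (staggered): CH3(0°)/iPr(300°) gauche 1.4; CH3(0°)/tBu(60°) gauche 1.4; CH3(120°)/CH3(180°) gauche 0.8; CH3(120°)/tBu(60°) gauche 1.4; CN(240°)/CH3(180°) gauche 0.6; CN(240°)/iPr(300°) gauche 0.9 → 6.5 kcal/mol.
CH3 at 240° (eclipsed): CH3(0°)/iPr(0°) eclipsed 4.3; CH3(120°)/tBu(120°) eclipsed 4.9; CN(240°)/CH3(240°) eclipsed 2.1 → 11.3 kcal/mol.
CH3 at 300° (staggered): CH3(0°)/CH3(300°) gauche 0.8; CH3(0°)/iPr(60°) gauche 1.4; CH3(120°)/iPr(60°) gauche 1.4; CH3(120°)/tBu(180°) gauche 1.4; CN(240°)/CH3(300°) gauche 0.6; CN(240°)/tBu(180°) gauche 1.0 → 6.6 kcal/mol.
The maximum (11.3 kcal/mol) occurs with CH3 at 240°.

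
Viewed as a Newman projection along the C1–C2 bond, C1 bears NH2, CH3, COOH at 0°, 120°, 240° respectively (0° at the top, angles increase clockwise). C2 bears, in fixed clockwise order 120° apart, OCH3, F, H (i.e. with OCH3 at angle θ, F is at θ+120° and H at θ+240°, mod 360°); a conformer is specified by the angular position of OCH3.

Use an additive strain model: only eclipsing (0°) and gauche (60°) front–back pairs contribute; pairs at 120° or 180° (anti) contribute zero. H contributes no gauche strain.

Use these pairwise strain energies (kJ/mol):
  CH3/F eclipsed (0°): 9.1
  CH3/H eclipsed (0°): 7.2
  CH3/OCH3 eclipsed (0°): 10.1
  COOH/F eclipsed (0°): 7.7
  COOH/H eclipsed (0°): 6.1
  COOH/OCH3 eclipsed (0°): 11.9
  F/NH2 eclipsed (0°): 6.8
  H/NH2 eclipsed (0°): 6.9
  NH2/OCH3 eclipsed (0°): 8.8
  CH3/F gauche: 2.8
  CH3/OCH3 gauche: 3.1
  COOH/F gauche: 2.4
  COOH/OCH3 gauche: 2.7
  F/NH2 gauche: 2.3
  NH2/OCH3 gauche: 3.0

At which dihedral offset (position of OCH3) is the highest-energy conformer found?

OCH3 at 0° (eclipsed): NH2–OCH3 eclipsed, CH3–F eclipsed, COOH–H eclipsed; 8.8 + 9.1 + 6.1 = 24.0 kJ/mol.
OCH3 at 60° (staggered): NH2–OCH3 gauche, CH3–OCH3 gauche, CH3–F gauche, COOH–F gauche; 3.0 + 3.1 + 2.8 + 2.4 = 11.3 kJ/mol.
OCH3 at 120° (eclipsed): NH2–H eclipsed, CH3–OCH3 eclipsed, COOH–F eclipsed; 6.9 + 10.1 + 7.7 = 24.7 kJ/mol.
OCH3 at 180° (staggered): NH2–F gauche, CH3–OCH3 gauche, COOH–OCH3 gauche, COOH–F gauche; 2.3 + 3.1 + 2.7 + 2.4 = 10.5 kJ/mol.
OCH3 at 240° (eclipsed): NH2–F eclipsed, CH3–H eclipsed, COOH–OCH3 eclipsed; 6.8 + 7.2 + 11.9 = 25.9 kJ/mol.
OCH3 at 300° (staggered): NH2–OCH3 gauche, NH2–F gauche, CH3–F gauche, COOH–OCH3 gauche; 3.0 + 2.3 + 2.8 + 2.7 = 10.8 kJ/mol.
The maximum (25.9 kJ/mol) occurs with OCH3 at 240°.

240°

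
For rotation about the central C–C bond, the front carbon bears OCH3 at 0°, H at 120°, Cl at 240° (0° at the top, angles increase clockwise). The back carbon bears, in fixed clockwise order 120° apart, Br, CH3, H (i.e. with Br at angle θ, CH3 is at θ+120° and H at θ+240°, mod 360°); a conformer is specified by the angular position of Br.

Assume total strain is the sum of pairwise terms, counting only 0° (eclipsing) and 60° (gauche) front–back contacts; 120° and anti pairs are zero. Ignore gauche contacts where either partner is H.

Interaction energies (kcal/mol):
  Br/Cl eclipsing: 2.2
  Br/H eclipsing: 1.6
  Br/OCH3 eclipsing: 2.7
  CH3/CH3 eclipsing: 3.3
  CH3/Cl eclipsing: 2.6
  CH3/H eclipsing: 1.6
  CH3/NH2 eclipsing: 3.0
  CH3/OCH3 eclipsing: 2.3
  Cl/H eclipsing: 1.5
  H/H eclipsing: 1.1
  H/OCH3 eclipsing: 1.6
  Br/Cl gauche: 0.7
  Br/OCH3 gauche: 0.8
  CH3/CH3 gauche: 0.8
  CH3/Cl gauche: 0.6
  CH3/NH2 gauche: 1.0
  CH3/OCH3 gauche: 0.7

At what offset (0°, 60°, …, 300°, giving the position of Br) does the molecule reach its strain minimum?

Br at 0° (eclipsed): OCH3–Br eclipsed, H–CH3 eclipsed, Cl–H eclipsed; 2.7 + 1.6 + 1.5 = 5.8 kcal/mol.
Br at 60° (staggered): OCH3–Br gauche, Cl–CH3 gauche; 0.8 + 0.6 = 1.4 kcal/mol.
Br at 120° (eclipsed): OCH3–H eclipsed, H–Br eclipsed, Cl–CH3 eclipsed; 1.6 + 1.6 + 2.6 = 5.8 kcal/mol.
Br at 180° (staggered): OCH3–CH3 gauche, Cl–Br gauche, Cl–CH3 gauche; 0.7 + 0.7 + 0.6 = 2.0 kcal/mol.
Br at 240° (eclipsed): OCH3–CH3 eclipsed, H–H eclipsed, Cl–Br eclipsed; 2.3 + 1.1 + 2.2 = 5.6 kcal/mol.
Br at 300° (staggered): OCH3–Br gauche, OCH3–CH3 gauche, Cl–Br gauche; 0.8 + 0.7 + 0.7 = 2.2 kcal/mol.
The minimum (1.4 kcal/mol) occurs with Br at 60°.

60°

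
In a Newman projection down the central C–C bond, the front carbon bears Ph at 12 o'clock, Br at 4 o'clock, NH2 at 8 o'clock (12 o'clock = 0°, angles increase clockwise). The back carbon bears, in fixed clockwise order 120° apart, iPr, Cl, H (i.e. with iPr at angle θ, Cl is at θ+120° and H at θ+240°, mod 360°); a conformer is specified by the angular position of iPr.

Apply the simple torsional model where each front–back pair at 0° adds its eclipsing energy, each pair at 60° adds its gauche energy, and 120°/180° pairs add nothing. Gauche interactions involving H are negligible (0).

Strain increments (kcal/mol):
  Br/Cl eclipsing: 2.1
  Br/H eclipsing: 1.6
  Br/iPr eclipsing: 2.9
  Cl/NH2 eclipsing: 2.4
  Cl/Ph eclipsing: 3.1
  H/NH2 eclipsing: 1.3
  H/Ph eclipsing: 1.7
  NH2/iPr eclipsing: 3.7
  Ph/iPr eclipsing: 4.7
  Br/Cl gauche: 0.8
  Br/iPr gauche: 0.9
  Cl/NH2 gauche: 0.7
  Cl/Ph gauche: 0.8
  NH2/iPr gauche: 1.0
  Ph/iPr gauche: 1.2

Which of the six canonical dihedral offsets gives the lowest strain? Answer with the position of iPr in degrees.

180°

iPr at 0° is eclipsed. Ph at 0° is eclipsed with iPr at 0° (4.7); Br at 120° is eclipsed with Cl at 120° (2.1); NH2 at 240° is eclipsed with H at 240° (1.3). Total 8.1 kcal/mol.
iPr at 60° is staggered. Ph at 0° is gauche with iPr at 60° (1.2); Br at 120° is gauche with iPr at 60° (0.9); Br at 120° is gauche with Cl at 180° (0.8); NH2 at 240° is gauche with Cl at 180° (0.7). Total 3.6 kcal/mol.
iPr at 120° is eclipsed. Ph at 0° is eclipsed with H at 0° (1.7); Br at 120° is eclipsed with iPr at 120° (2.9); NH2 at 240° is eclipsed with Cl at 240° (2.4). Total 7.0 kcal/mol.
iPr at 180° is staggered. Ph at 0° is gauche with Cl at 300° (0.8); Br at 120° is gauche with iPr at 180° (0.9); NH2 at 240° is gauche with iPr at 180° (1.0); NH2 at 240° is gauche with Cl at 300° (0.7). Total 3.4 kcal/mol.
iPr at 240° is eclipsed. Ph at 0° is eclipsed with Cl at 0° (3.1); Br at 120° is eclipsed with H at 120° (1.6); NH2 at 240° is eclipsed with iPr at 240° (3.7). Total 8.4 kcal/mol.
iPr at 300° is staggered. Ph at 0° is gauche with iPr at 300° (1.2); Ph at 0° is gauche with Cl at 60° (0.8); Br at 120° is gauche with Cl at 60° (0.8); NH2 at 240° is gauche with iPr at 300° (1.0). Total 3.8 kcal/mol.
The minimum (3.4 kcal/mol) occurs with iPr at 180°.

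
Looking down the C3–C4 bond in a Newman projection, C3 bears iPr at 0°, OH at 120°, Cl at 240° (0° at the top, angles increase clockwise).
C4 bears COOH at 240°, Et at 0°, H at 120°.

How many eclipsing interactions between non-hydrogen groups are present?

Non-H eclipsing pairs: iPr(0°)/Et(0°); Cl(240°)/COOH(240°) — 2 interactions.

2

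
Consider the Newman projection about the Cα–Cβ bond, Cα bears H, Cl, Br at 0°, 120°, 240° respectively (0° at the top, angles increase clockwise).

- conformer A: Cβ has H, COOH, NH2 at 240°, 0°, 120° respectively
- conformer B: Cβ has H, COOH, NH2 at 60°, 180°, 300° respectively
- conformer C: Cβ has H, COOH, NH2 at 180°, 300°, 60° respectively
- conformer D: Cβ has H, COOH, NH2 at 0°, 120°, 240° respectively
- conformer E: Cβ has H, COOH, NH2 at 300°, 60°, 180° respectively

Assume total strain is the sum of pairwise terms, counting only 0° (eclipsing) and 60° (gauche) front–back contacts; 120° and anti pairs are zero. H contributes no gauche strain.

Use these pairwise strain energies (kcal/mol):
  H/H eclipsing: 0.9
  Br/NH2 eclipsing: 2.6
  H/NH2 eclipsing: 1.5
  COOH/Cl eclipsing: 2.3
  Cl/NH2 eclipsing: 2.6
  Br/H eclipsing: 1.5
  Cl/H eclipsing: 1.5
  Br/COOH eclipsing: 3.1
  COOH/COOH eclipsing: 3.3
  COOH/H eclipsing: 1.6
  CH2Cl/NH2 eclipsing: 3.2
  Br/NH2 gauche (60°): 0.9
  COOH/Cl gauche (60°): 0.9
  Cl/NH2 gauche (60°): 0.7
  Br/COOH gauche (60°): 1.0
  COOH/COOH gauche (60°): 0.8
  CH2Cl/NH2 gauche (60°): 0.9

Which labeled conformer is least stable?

A (eclipsed): H–COOH eclipsed, Cl–NH2 eclipsed, Br–H eclipsed; 1.6 + 2.6 + 1.5 = 5.7 kcal/mol.
B (staggered): Cl–COOH gauche, Br–COOH gauche, Br–NH2 gauche; 0.9 + 1.0 + 0.9 = 2.8 kcal/mol.
C (staggered): Cl–NH2 gauche, Br–COOH gauche; 0.7 + 1.0 = 1.7 kcal/mol.
D (eclipsed): H–H eclipsed, Cl–COOH eclipsed, Br–NH2 eclipsed; 0.9 + 2.3 + 2.6 = 5.8 kcal/mol.
E (staggered): Cl–COOH gauche, Cl–NH2 gauche, Br–NH2 gauche; 0.9 + 0.7 + 0.9 = 2.5 kcal/mol.
D has the highest total (5.8 kcal/mol).

D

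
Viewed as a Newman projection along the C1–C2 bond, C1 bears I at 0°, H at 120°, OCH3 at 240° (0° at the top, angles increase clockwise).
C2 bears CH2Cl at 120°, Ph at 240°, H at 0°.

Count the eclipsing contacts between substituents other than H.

1

Non-H eclipsing pairs: OCH3(240°)/Ph(240°) — 1 interaction.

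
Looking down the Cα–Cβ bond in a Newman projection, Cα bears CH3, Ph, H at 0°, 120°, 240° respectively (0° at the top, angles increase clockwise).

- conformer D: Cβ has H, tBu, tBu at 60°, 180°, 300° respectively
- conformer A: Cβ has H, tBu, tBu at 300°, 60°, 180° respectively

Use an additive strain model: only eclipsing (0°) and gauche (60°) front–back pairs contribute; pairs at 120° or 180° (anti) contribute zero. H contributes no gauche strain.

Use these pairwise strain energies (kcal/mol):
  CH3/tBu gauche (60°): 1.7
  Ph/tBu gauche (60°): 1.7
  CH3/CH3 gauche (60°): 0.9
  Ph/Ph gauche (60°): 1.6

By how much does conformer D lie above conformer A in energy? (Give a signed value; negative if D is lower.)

D (staggered): CH3(0°)/tBu(300°) gauche 1.7; Ph(120°)/tBu(180°) gauche 1.7 → 3.4 kcal/mol.
A (staggered): CH3(0°)/tBu(60°) gauche 1.7; Ph(120°)/tBu(60°) gauche 1.7; Ph(120°)/tBu(180°) gauche 1.7 → 5.1 kcal/mol.
E(D) − E(A) = 3.4 − 5.1 = -1.7 kcal/mol.

-1.7 kcal/mol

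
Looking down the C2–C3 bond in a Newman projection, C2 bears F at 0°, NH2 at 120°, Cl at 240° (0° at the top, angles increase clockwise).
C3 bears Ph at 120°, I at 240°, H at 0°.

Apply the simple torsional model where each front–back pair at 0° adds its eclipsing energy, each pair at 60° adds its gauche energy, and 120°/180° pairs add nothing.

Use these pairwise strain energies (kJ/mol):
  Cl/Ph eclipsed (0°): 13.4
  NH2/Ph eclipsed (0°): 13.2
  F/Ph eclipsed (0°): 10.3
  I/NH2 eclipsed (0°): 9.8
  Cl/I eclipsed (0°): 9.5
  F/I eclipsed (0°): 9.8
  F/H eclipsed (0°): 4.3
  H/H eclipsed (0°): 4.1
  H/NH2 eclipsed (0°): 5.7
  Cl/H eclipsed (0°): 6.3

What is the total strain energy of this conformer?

This conformer (eclipsed): F–H eclipsed, NH2–Ph eclipsed, Cl–I eclipsed; 4.3 + 13.2 + 9.5 = 27.0 kJ/mol.

27.0 kJ/mol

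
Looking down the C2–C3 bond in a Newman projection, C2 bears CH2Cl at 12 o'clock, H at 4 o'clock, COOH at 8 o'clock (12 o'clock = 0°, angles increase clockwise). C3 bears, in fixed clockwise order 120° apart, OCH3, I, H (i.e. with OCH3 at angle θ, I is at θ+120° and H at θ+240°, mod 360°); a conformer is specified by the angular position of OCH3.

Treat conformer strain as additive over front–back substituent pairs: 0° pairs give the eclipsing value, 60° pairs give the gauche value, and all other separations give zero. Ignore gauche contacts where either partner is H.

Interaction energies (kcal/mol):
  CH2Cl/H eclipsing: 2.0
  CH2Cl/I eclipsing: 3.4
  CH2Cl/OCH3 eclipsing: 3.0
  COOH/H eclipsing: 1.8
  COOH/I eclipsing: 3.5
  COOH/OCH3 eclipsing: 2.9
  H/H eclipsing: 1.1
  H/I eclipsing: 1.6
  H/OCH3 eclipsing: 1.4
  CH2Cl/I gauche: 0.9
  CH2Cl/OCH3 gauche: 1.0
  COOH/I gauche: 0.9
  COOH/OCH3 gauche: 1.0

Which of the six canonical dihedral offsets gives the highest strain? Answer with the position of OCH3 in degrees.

OCH3 at 0° (eclipsed): CH2Cl(0°)/OCH3(0°) eclipsed 3.0; H(120°)/I(120°) eclipsed 1.6; COOH(240°)/H(240°) eclipsed 1.8 → 6.4 kcal/mol.
OCH3 at 60° (staggered): CH2Cl(0°)/OCH3(60°) gauche 1.0; COOH(240°)/I(180°) gauche 0.9 → 1.9 kcal/mol.
OCH3 at 120° (eclipsed): CH2Cl(0°)/H(0°) eclipsed 2.0; H(120°)/OCH3(120°) eclipsed 1.4; COOH(240°)/I(240°) eclipsed 3.5 → 6.9 kcal/mol.
OCH3 at 180° (staggered): CH2Cl(0°)/I(300°) gauche 0.9; COOH(240°)/OCH3(180°) gauche 1.0; COOH(240°)/I(300°) gauche 0.9 → 2.8 kcal/mol.
OCH3 at 240° (eclipsed): CH2Cl(0°)/I(0°) eclipsed 3.4; H(120°)/H(120°) eclipsed 1.1; COOH(240°)/OCH3(240°) eclipsed 2.9 → 7.4 kcal/mol.
OCH3 at 300° (staggered): CH2Cl(0°)/OCH3(300°) gauche 1.0; CH2Cl(0°)/I(60°) gauche 0.9; COOH(240°)/OCH3(300°) gauche 1.0 → 2.9 kcal/mol.
The maximum (7.4 kcal/mol) occurs with OCH3 at 240°.

240°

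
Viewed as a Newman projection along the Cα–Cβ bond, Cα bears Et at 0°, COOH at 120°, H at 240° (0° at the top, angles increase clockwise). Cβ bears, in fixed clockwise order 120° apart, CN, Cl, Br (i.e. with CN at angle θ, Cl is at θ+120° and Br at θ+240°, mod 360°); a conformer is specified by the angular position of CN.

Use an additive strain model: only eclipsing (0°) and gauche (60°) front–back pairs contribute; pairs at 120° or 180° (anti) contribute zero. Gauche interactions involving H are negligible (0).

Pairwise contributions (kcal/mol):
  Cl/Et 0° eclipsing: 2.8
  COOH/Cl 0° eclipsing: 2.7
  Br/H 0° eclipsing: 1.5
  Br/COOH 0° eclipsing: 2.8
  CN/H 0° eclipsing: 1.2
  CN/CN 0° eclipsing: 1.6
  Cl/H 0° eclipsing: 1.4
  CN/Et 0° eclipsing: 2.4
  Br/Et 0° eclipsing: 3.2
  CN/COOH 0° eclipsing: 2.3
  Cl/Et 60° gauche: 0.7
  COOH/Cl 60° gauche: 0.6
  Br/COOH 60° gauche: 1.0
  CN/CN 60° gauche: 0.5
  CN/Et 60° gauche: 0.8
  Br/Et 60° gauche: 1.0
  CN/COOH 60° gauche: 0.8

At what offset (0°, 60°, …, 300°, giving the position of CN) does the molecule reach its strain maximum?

120°

CN at 0° (eclipsed): Et(0°)/CN(0°) eclipsed 2.4; COOH(120°)/Cl(120°) eclipsed 2.7; H(240°)/Br(240°) eclipsed 1.5 → 6.6 kcal/mol.
CN at 60° (staggered): Et(0°)/CN(60°) gauche 0.8; Et(0°)/Br(300°) gauche 1.0; COOH(120°)/CN(60°) gauche 0.8; COOH(120°)/Cl(180°) gauche 0.6 → 3.2 kcal/mol.
CN at 120° (eclipsed): Et(0°)/Br(0°) eclipsed 3.2; COOH(120°)/CN(120°) eclipsed 2.3; H(240°)/Cl(240°) eclipsed 1.4 → 6.9 kcal/mol.
CN at 180° (staggered): Et(0°)/Cl(300°) gauche 0.7; Et(0°)/Br(60°) gauche 1.0; COOH(120°)/CN(180°) gauche 0.8; COOH(120°)/Br(60°) gauche 1.0 → 3.5 kcal/mol.
CN at 240° (eclipsed): Et(0°)/Cl(0°) eclipsed 2.8; COOH(120°)/Br(120°) eclipsed 2.8; H(240°)/CN(240°) eclipsed 1.2 → 6.8 kcal/mol.
CN at 300° (staggered): Et(0°)/CN(300°) gauche 0.8; Et(0°)/Cl(60°) gauche 0.7; COOH(120°)/Cl(60°) gauche 0.6; COOH(120°)/Br(180°) gauche 1.0 → 3.1 kcal/mol.
The maximum (6.9 kcal/mol) occurs with CN at 120°.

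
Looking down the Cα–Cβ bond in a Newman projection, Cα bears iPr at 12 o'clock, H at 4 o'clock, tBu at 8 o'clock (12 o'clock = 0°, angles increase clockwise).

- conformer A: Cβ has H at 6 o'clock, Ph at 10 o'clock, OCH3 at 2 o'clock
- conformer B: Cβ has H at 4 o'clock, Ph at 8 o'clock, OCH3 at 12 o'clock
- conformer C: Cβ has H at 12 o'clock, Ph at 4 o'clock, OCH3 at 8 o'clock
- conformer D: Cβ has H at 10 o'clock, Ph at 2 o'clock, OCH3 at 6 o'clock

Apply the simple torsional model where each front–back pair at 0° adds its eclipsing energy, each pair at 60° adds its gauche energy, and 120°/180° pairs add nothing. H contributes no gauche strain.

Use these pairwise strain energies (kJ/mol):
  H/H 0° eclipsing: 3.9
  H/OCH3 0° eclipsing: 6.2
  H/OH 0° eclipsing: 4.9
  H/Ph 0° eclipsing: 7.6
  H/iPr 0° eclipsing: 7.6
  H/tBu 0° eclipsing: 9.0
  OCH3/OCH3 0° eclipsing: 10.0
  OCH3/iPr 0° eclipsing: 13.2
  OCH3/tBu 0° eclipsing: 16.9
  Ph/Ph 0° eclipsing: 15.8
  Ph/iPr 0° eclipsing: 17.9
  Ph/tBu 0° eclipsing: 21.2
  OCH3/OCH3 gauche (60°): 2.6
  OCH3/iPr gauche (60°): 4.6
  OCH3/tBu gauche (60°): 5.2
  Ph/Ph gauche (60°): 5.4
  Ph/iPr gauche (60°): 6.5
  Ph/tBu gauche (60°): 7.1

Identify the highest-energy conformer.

B

A (staggered): iPr–Ph gauche, iPr–OCH3 gauche, tBu–Ph gauche; 6.5 + 4.6 + 7.1 = 18.2 kJ/mol.
B (eclipsed): iPr–OCH3 eclipsed, H–H eclipsed, tBu–Ph eclipsed; 13.2 + 3.9 + 21.2 = 38.3 kJ/mol.
C (eclipsed): iPr–H eclipsed, H–Ph eclipsed, tBu–OCH3 eclipsed; 7.6 + 7.6 + 16.9 = 32.1 kJ/mol.
D (staggered): iPr–Ph gauche, tBu–OCH3 gauche; 6.5 + 5.2 = 11.7 kJ/mol.
B has the highest total (38.3 kJ/mol).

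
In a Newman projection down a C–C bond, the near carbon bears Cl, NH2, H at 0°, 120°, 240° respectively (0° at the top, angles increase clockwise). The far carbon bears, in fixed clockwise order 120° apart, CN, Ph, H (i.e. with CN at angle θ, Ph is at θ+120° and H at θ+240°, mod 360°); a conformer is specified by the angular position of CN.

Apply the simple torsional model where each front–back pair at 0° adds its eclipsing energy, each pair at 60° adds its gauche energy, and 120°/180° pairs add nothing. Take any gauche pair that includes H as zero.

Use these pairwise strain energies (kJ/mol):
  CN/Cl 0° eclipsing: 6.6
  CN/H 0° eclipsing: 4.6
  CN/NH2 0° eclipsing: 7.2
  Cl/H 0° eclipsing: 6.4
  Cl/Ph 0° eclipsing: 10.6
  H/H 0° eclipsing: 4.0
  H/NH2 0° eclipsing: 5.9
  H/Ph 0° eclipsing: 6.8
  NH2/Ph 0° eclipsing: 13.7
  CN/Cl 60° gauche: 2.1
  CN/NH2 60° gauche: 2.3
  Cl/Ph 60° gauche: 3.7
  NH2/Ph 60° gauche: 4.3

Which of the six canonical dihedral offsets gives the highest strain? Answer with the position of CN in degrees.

CN at 0° (eclipsed): Cl–CN eclipsed, NH2–Ph eclipsed, H–H eclipsed; 6.6 + 13.7 + 4.0 = 24.3 kJ/mol.
CN at 60° (staggered): Cl–CN gauche, NH2–CN gauche, NH2–Ph gauche; 2.1 + 2.3 + 4.3 = 8.7 kJ/mol.
CN at 120° (eclipsed): Cl–H eclipsed, NH2–CN eclipsed, H–Ph eclipsed; 6.4 + 7.2 + 6.8 = 20.4 kJ/mol.
CN at 180° (staggered): Cl–Ph gauche, NH2–CN gauche; 3.7 + 2.3 = 6.0 kJ/mol.
CN at 240° (eclipsed): Cl–Ph eclipsed, NH2–H eclipsed, H–CN eclipsed; 10.6 + 5.9 + 4.6 = 21.1 kJ/mol.
CN at 300° (staggered): Cl–CN gauche, Cl–Ph gauche, NH2–Ph gauche; 2.1 + 3.7 + 4.3 = 10.1 kJ/mol.
The maximum (24.3 kJ/mol) occurs with CN at 0°.

0°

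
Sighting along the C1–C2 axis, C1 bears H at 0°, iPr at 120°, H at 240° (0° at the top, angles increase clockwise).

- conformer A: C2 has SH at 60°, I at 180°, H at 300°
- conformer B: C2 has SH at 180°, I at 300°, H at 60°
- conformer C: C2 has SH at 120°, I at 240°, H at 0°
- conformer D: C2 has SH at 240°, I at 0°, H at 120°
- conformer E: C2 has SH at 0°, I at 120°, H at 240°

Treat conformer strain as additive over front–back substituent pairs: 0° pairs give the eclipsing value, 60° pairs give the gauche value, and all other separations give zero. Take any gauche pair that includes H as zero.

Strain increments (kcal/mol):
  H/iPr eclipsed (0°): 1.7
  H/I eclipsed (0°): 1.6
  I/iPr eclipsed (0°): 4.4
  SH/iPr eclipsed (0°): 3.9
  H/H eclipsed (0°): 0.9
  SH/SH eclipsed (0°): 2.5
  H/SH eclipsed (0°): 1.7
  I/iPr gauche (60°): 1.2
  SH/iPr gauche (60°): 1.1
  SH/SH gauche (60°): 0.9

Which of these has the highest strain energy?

A (staggered): iPr(120°)/SH(60°) gauche 1.1; iPr(120°)/I(180°) gauche 1.2 → 2.3 kcal/mol.
B (staggered): iPr(120°)/SH(180°) gauche 1.1 → 1.1 kcal/mol.
C (eclipsed): H(0°)/H(0°) eclipsed 0.9; iPr(120°)/SH(120°) eclipsed 3.9; H(240°)/I(240°) eclipsed 1.6 → 6.4 kcal/mol.
D (eclipsed): H(0°)/I(0°) eclipsed 1.6; iPr(120°)/H(120°) eclipsed 1.7; H(240°)/SH(240°) eclipsed 1.7 → 5.0 kcal/mol.
E (eclipsed): H(0°)/SH(0°) eclipsed 1.7; iPr(120°)/I(120°) eclipsed 4.4; H(240°)/H(240°) eclipsed 0.9 → 7.0 kcal/mol.
E has the highest total (7.0 kcal/mol).

E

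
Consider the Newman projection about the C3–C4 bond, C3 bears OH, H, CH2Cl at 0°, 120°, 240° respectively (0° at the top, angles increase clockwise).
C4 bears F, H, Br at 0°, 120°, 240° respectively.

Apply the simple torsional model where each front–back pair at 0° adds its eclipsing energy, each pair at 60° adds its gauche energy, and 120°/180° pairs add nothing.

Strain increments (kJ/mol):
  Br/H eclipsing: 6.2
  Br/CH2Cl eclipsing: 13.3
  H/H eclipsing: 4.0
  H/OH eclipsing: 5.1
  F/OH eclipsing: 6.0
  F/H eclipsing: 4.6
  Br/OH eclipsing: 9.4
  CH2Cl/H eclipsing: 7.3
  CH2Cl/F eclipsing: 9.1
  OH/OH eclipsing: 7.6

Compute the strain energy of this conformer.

23.3 kJ/mol

This conformer is eclipsed. OH at 0° is eclipsed with F at 0° (6.0); H at 120° is eclipsed with H at 120° (4.0); CH2Cl at 240° is eclipsed with Br at 240° (13.3). Total 23.3 kJ/mol.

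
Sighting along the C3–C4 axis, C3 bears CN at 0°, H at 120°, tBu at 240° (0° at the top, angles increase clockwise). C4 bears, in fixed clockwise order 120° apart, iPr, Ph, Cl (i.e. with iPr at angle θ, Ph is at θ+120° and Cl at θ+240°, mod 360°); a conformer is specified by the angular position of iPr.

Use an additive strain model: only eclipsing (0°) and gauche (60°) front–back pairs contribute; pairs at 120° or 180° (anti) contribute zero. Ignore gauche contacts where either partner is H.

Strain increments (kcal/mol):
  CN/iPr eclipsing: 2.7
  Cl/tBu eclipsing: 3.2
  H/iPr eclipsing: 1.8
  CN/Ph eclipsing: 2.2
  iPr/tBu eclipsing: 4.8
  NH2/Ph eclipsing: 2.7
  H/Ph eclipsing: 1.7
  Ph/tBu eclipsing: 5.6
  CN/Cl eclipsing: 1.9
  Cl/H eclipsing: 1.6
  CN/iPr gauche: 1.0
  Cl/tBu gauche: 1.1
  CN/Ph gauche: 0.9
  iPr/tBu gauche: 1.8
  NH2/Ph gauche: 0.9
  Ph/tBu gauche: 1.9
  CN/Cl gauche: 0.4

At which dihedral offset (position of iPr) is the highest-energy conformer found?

iPr at 0° (eclipsed): CN(0°)/iPr(0°) eclipsed 2.7; H(120°)/Ph(120°) eclipsed 1.7; tBu(240°)/Cl(240°) eclipsed 3.2 → 7.6 kcal/mol.
iPr at 60° (staggered): CN(0°)/iPr(60°) gauche 1.0; CN(0°)/Cl(300°) gauche 0.4; tBu(240°)/Ph(180°) gauche 1.9; tBu(240°)/Cl(300°) gauche 1.1 → 4.4 kcal/mol.
iPr at 120° (eclipsed): CN(0°)/Cl(0°) eclipsed 1.9; H(120°)/iPr(120°) eclipsed 1.8; tBu(240°)/Ph(240°) eclipsed 5.6 → 9.3 kcal/mol.
iPr at 180° (staggered): CN(0°)/Ph(300°) gauche 0.9; CN(0°)/Cl(60°) gauche 0.4; tBu(240°)/iPr(180°) gauche 1.8; tBu(240°)/Ph(300°) gauche 1.9 → 5.0 kcal/mol.
iPr at 240° (eclipsed): CN(0°)/Ph(0°) eclipsed 2.2; H(120°)/Cl(120°) eclipsed 1.6; tBu(240°)/iPr(240°) eclipsed 4.8 → 8.6 kcal/mol.
iPr at 300° (staggered): CN(0°)/iPr(300°) gauche 1.0; CN(0°)/Ph(60°) gauche 0.9; tBu(240°)/iPr(300°) gauche 1.8; tBu(240°)/Cl(180°) gauche 1.1 → 4.8 kcal/mol.
The maximum (9.3 kcal/mol) occurs with iPr at 120°.

120°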